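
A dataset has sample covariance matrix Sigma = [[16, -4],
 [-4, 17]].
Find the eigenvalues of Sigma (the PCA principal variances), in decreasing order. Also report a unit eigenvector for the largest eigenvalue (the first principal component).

Step 1 — characteristic polynomial of 2×2 Sigma:
  det(Sigma - λI) = λ² - trace · λ + det = 0.
  trace = 16 + 17 = 33, det = 16·17 - (-4)² = 256.
Step 2 — discriminant:
  Δ = trace² - 4·det = 1089 - 1024 = 65.
Step 3 — eigenvalues:
  λ = (trace ± √Δ)/2 = (33 ± 8.0623)/2,
  λ_1 = 20.5311,  λ_2 = 12.4689.

Step 4 — unit eigenvector for λ_1: solve (Sigma - λ_1 I)v = 0. First row:
  (16 - 20.5311)·v_x + (-4)·v_y = 0, i.e. (-4.5311)·v_x + (-4)·v_y = 0,
  so v ∝ (b, λ_1 - a) = (-4, 4.5311); multiply by -1 so the first entry is positive: u = (4, -4.5311).
  ||u|| = √((4)² + (-4.5311)²) = √(36.5311) ≈ 6.0441,
  v_1 = u/||u|| ≈ (0.6618, -0.7497) (||v_1|| = 1).

λ_1 = 20.5311,  λ_2 = 12.4689;  v_1 ≈ (0.6618, -0.7497)


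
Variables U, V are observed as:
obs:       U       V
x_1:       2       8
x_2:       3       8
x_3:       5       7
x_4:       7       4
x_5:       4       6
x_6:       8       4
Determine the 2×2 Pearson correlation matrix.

Step 1 — column means:
  mean(U) = (2 + 3 + 5 + 7 + 4 + 8) / 6 = 29/6 = 4.8333
  mean(V) = (8 + 8 + 7 + 4 + 6 + 4) / 6 = 37/6 = 6.1667

Step 2 — sample variances and covariances s[i,j] = (1/(n-1)) · Σ_k (x_{k,i} - mean_i) · (x_{k,j} - mean_j), with n-1 = 5:
  s[U,U] = ((-2.8333)·(-2.8333) + (-1.8333)·(-1.8333) + (0.1667)·(0.1667) + (2.1667)·(2.1667) + (-0.8333)·(-0.8333) + (3.1667)·(3.1667)) / 5 = 26.8333/5 = 5.3667
  s[U,V] = ((-2.8333)·(1.8333) + (-1.8333)·(1.8333) + (0.1667)·(0.8333) + (2.1667)·(-2.1667) + (-0.8333)·(-0.1667) + (3.1667)·(-2.1667)) / 5 = -19.8333/5 = -3.9667
  s[V,V] = ((1.8333)·(1.8333) + (1.8333)·(1.8333) + (0.8333)·(0.8333) + (-2.1667)·(-2.1667) + (-0.1667)·(-0.1667) + (-2.1667)·(-2.1667)) / 5 = 16.8333/5 = 3.3667
  Sample standard deviations s_i = √(s[i,i]):
  s(U) = √(5.3667) = 2.3166
  s(V) = √(3.3667) = 1.8348

Step 3 — r_{ij} = s_{ij} / (s_i · s_j):
  r[U,U] = 1 (diagonal).
  r[U,V] = -3.9667 / (2.3166 · 1.8348) = -3.9667 / 4.2506 = -0.9332
  r[V,V] = 1 (diagonal).

R is symmetric with unit diagonal. Assembling:

R = [[1, -0.9332],
 [-0.9332, 1]]


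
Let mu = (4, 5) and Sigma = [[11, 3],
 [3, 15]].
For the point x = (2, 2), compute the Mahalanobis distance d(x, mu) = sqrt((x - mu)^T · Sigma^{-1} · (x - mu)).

Step 1 — centre the observation: (x - mu) = (-2, -3).

Step 2 — invert Sigma. det(Sigma) = 11·15 - (3)² = 156.
  Sigma^{-1} = (1/det) · [[d, -b], [-b, a]] = [[0.0962, -0.0192],
 [-0.0192, 0.0705]].

Step 3 — form the quadratic (x - mu)^T · Sigma^{-1} · (x - mu):
  Sigma^{-1} · (x - mu) = (-0.1346, -0.1731).
  (x - mu)^T · [Sigma^{-1} · (x - mu)] = (-2)·(-0.1346) + (-3)·(-0.1731) = 0.7885.

Step 4 — take square root: d = √(0.7885) ≈ 0.888.

d(x, mu) = √(0.7885) ≈ 0.888


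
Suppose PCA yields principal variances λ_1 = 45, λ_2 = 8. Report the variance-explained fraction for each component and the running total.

Step 1 — total variance = trace(Sigma) = Σ λ_i = 45 + 8 = 53.

Step 2 — fraction explained by component i = λ_i / Σ λ:
  PC1: 45/53 = 0.8491
  PC2: 8/53 = 0.1509

Step 3 — cumulative fraction after k components = (λ_1 + ... + λ_k) / Σ λ:
  k = 1: 45/53 = 0.8491
  k = 2: (45 + 8)/53 = 53/53 = 1

Summary (fraction, with percent):

explained: PC1 0.8491 (84.91%), PC2 0.1509 (15.09%);  cumulative: 0.8491, 1


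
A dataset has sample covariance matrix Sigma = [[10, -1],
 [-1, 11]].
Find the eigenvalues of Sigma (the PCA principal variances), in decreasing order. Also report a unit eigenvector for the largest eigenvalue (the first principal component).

Step 1 — characteristic polynomial of 2×2 Sigma:
  det(Sigma - λI) = λ² - trace · λ + det = 0.
  trace = 10 + 11 = 21, det = 10·11 - (-1)² = 109.
Step 2 — discriminant:
  Δ = trace² - 4·det = 441 - 436 = 5.
Step 3 — eigenvalues:
  λ = (trace ± √Δ)/2 = (21 ± 2.2361)/2,
  λ_1 = 11.618,  λ_2 = 9.382.

Step 4 — unit eigenvector for λ_1: solve (Sigma - λ_1 I)v = 0. First row:
  (10 - 11.618)·v_x + (-1)·v_y = 0, i.e. (-1.618)·v_x + (-1)·v_y = 0,
  so v ∝ (b, λ_1 - a) = (-1, 1.618); multiply by -1 so the first entry is positive: u = (1, -1.618).
  ||u|| = √((1)² + (-1.618)²) = √(3.618) ≈ 1.9021,
  v_1 = u/||u|| ≈ (0.5257, -0.8507) (||v_1|| = 1).

λ_1 = 11.618,  λ_2 = 9.382;  v_1 ≈ (0.5257, -0.8507)


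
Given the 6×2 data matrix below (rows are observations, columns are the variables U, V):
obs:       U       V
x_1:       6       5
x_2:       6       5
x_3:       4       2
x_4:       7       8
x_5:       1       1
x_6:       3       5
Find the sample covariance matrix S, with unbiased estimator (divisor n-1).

Step 1 — column means:
  mean(U) = (6 + 6 + 4 + 7 + 1 + 3) / 6 = 27/6 = 4.5
  mean(V) = (5 + 5 + 2 + 8 + 1 + 5) / 6 = 26/6 = 4.3333

Step 2 — sample covariance S[i,j] = (1/(n-1)) · Σ_k (x_{k,i} - mean_i) · (x_{k,j} - mean_j), with n-1 = 5.
  S[U,U] = ((1.5)·(1.5) + (1.5)·(1.5) + (-0.5)·(-0.5) + (2.5)·(2.5) + (-3.5)·(-3.5) + (-1.5)·(-1.5)) / 5 = 25.5/5 = 5.1
  S[U,V] = ((1.5)·(0.6667) + (1.5)·(0.6667) + (-0.5)·(-2.3333) + (2.5)·(3.6667) + (-3.5)·(-3.3333) + (-1.5)·(0.6667)) / 5 = 23/5 = 4.6
  S[V,V] = ((0.6667)·(0.6667) + (0.6667)·(0.6667) + (-2.3333)·(-2.3333) + (3.6667)·(3.6667) + (-3.3333)·(-3.3333) + (0.6667)·(0.6667)) / 5 = 31.3333/5 = 6.2667

S is symmetric (S[j,i] = S[i,j]). Assembling:

S = [[5.1, 4.6],
 [4.6, 6.2667]]


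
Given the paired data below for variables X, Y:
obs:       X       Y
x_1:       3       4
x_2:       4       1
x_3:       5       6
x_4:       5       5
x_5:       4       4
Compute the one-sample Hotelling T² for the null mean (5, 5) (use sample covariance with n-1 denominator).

Step 1 — sample mean vector:
  mean(X) = (3 + 4 + 5 + 5 + 4) / 5 = 21/5 = 4.2
  mean(Y) = (4 + 1 + 6 + 5 + 4) / 5 = 20/5 = 4
  x̄ = (4.2, 4),  deviation x̄ - mu_0 = (4.2, 4) - (5, 5) = (-0.8, -1).

Step 2 — sample covariance matrix, S[i,j] = (1/(n-1)) · Σ_k (x_{k,i} - mean_i) · (x_{k,j} - mean_j), divisor n-1 = 4:
  S[X,X] = ((-1.2)·(-1.2) + (-0.2)·(-0.2) + (0.8)·(0.8) + (0.8)·(0.8) + (-0.2)·(-0.2)) / 4 = 2.8/4 = 0.7
  S[X,Y] = ((-1.2)·(0) + (-0.2)·(-3) + (0.8)·(2) + (0.8)·(1) + (-0.2)·(0)) / 4 = 3/4 = 0.75
  S[Y,Y] = ((0)·(0) + (-3)·(-3) + (2)·(2) + (1)·(1) + (0)·(0)) / 4 = 14/4 = 3.5
  S = [[0.7, 0.75],
 [0.75, 3.5]].

Step 3 — invert S. det(S) = 0.7·3.5 - (0.75)² = 1.8875.
  S^{-1} = (1/det) · [[d, -b], [-b, a]] = [[1.8543, -0.3974],
 [-0.3974, 0.3709]].

Step 4 — quadratic form (x̄ - mu_0)^T · S^{-1} · (x̄ - mu_0):
  S^{-1} · (x̄ - mu_0) = (-1.0861, -0.053),
  (x̄ - mu_0)^T · [...] = (-0.8)·(-1.0861) + (-1)·(-0.053) = 0.9219.

Step 5 — scale by n: T² = 5 · 0.9219 = 4.6093.

T² ≈ 4.6093


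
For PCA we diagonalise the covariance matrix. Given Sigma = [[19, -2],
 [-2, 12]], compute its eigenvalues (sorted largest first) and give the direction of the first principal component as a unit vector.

Step 1 — characteristic polynomial of 2×2 Sigma:
  det(Sigma - λI) = λ² - trace · λ + det = 0.
  trace = 19 + 12 = 31, det = 19·12 - (-2)² = 224.
Step 2 — discriminant:
  Δ = trace² - 4·det = 961 - 896 = 65.
Step 3 — eigenvalues:
  λ = (trace ± √Δ)/2 = (31 ± 8.0623)/2,
  λ_1 = 19.5311,  λ_2 = 11.4689.

Step 4 — unit eigenvector for λ_1: solve (Sigma - λ_1 I)v = 0. First row:
  (19 - 19.5311)·v_x + (-2)·v_y = 0, i.e. (-0.5311)·v_x + (-2)·v_y = 0,
  so v ∝ (b, λ_1 - a) = (-2, 0.5311); multiply by -1 so the first entry is positive: u = (2, -0.5311).
  ||u|| = √((2)² + (-0.5311)²) = √(4.2821) ≈ 2.0693,
  v_1 = u/||u|| ≈ (0.9665, -0.2567) (||v_1|| = 1).

λ_1 = 19.5311,  λ_2 = 11.4689;  v_1 ≈ (0.9665, -0.2567)


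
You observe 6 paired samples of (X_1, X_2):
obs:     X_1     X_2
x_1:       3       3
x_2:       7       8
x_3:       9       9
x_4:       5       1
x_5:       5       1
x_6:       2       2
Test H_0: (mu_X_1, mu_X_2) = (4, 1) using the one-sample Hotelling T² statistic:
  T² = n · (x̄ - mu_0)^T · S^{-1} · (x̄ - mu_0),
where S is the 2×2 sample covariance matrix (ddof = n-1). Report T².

Step 1 — sample mean vector:
  mean(X_1) = (3 + 7 + 9 + 5 + 5 + 2) / 6 = 31/6 = 5.1667
  mean(X_2) = (3 + 8 + 9 + 1 + 1 + 2) / 6 = 24/6 = 4
  x̄ = (5.1667, 4),  deviation x̄ - mu_0 = (5.1667, 4) - (4, 1) = (1.1667, 3).

Step 2 — sample covariance matrix, S[i,j] = (1/(n-1)) · Σ_k (x_{k,i} - mean_i) · (x_{k,j} - mean_j), divisor n-1 = 5:
  S[X_1,X_1] = ((-2.1667)·(-2.1667) + (1.8333)·(1.8333) + (3.8333)·(3.8333) + (-0.1667)·(-0.1667) + (-0.1667)·(-0.1667) + (-3.1667)·(-3.1667)) / 5 = 32.8333/5 = 6.5667
  S[X_1,X_2] = ((-2.1667)·(-1) + (1.8333)·(4) + (3.8333)·(5) + (-0.1667)·(-3) + (-0.1667)·(-3) + (-3.1667)·(-2)) / 5 = 36/5 = 7.2
  S[X_2,X_2] = ((-1)·(-1) + (4)·(4) + (5)·(5) + (-3)·(-3) + (-3)·(-3) + (-2)·(-2)) / 5 = 64/5 = 12.8
  S = [[6.5667, 7.2],
 [7.2, 12.8]].

Step 3 — invert S. det(S) = 6.5667·12.8 - (7.2)² = 32.2133.
  S^{-1} = (1/det) · [[d, -b], [-b, a]] = [[0.3974, -0.2235],
 [-0.2235, 0.2038]].

Step 4 — quadratic form (x̄ - mu_0)^T · S^{-1} · (x̄ - mu_0):
  S^{-1} · (x̄ - mu_0) = (-0.207, 0.3508),
  (x̄ - mu_0)^T · [...] = (1.1667)·(-0.207) + (3)·(0.3508) = 0.8109.

Step 5 — scale by n: T² = 6 · 0.8109 = 4.8655.

T² ≈ 4.8655


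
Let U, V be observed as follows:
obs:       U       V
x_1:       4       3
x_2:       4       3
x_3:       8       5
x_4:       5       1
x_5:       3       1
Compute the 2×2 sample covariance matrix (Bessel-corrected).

Step 1 — column means:
  mean(U) = (4 + 4 + 8 + 5 + 3) / 5 = 24/5 = 4.8
  mean(V) = (3 + 3 + 5 + 1 + 1) / 5 = 13/5 = 2.6

Step 2 — sample covariance S[i,j] = (1/(n-1)) · Σ_k (x_{k,i} - mean_i) · (x_{k,j} - mean_j), with n-1 = 4.
  S[U,U] = ((-0.8)·(-0.8) + (-0.8)·(-0.8) + (3.2)·(3.2) + (0.2)·(0.2) + (-1.8)·(-1.8)) / 4 = 14.8/4 = 3.7
  S[U,V] = ((-0.8)·(0.4) + (-0.8)·(0.4) + (3.2)·(2.4) + (0.2)·(-1.6) + (-1.8)·(-1.6)) / 4 = 9.6/4 = 2.4
  S[V,V] = ((0.4)·(0.4) + (0.4)·(0.4) + (2.4)·(2.4) + (-1.6)·(-1.6) + (-1.6)·(-1.6)) / 4 = 11.2/4 = 2.8

S is symmetric (S[j,i] = S[i,j]). Assembling:

S = [[3.7, 2.4],
 [2.4, 2.8]]


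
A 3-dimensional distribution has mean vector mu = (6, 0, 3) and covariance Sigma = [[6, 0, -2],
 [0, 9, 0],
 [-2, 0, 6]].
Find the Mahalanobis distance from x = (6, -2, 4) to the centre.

Step 1 — centre the observation: (x - mu) = (0, -2, 1).

Step 2 — invert Sigma (cofactor / det for 3×3, or solve directly):
  Sigma^{-1} = [[0.1875, 0, 0.0625],
 [0, 0.1111, 0],
 [0.0625, 0, 0.1875]].

Step 3 — form the quadratic (x - mu)^T · Sigma^{-1} · (x - mu):
  Sigma^{-1} · (x - mu) = (0.0625, -0.2222, 0.1875).
  (x - mu)^T · [Sigma^{-1} · (x - mu)] = (0)·(0.0625) + (-2)·(-0.2222) + (1)·(0.1875) = 0.6319.

Step 4 — take square root: d = √(0.6319) ≈ 0.7949.

d(x, mu) = √(0.6319) ≈ 0.7949


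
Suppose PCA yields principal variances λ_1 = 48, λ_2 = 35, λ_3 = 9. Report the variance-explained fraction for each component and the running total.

Step 1 — total variance = trace(Sigma) = Σ λ_i = 48 + 35 + 9 = 92.

Step 2 — fraction explained by component i = λ_i / Σ λ:
  PC1: 48/92 = 0.5217
  PC2: 35/92 = 0.3804
  PC3: 9/92 = 0.0978

Step 3 — cumulative fraction after k components = (λ_1 + ... + λ_k) / Σ λ:
  k = 1: 48/92 = 0.5217
  k = 2: (48 + 35)/92 = 83/92 = 0.9022
  k = 3: (48 + 35 + 9)/92 = 92/92 = 1

Summary (fraction, with percent):

explained: PC1 0.5217 (52.17%), PC2 0.3804 (38.04%), PC3 0.0978 (9.78%);  cumulative: 0.5217, 0.9022, 1


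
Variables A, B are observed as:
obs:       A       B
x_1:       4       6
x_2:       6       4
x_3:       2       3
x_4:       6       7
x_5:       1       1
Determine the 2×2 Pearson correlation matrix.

Step 1 — column means:
  mean(A) = (4 + 6 + 2 + 6 + 1) / 5 = 19/5 = 3.8
  mean(B) = (6 + 4 + 3 + 7 + 1) / 5 = 21/5 = 4.2

Step 2 — sample variances and covariances s[i,j] = (1/(n-1)) · Σ_k (x_{k,i} - mean_i) · (x_{k,j} - mean_j), with n-1 = 4:
  s[A,A] = ((0.2)·(0.2) + (2.2)·(2.2) + (-1.8)·(-1.8) + (2.2)·(2.2) + (-2.8)·(-2.8)) / 4 = 20.8/4 = 5.2
  s[A,B] = ((0.2)·(1.8) + (2.2)·(-0.2) + (-1.8)·(-1.2) + (2.2)·(2.8) + (-2.8)·(-3.2)) / 4 = 17.2/4 = 4.3
  s[B,B] = ((1.8)·(1.8) + (-0.2)·(-0.2) + (-1.2)·(-1.2) + (2.8)·(2.8) + (-3.2)·(-3.2)) / 4 = 22.8/4 = 5.7
  Sample standard deviations s_i = √(s[i,i]):
  s(A) = √(5.2) = 2.2804
  s(B) = √(5.7) = 2.3875

Step 3 — r_{ij} = s_{ij} / (s_i · s_j):
  r[A,A] = 1 (diagonal).
  r[A,B] = 4.3 / (2.2804 · 2.3875) = 4.3 / 5.4443 = 0.7898
  r[B,B] = 1 (diagonal).

R is symmetric with unit diagonal. Assembling:

R = [[1, 0.7898],
 [0.7898, 1]]


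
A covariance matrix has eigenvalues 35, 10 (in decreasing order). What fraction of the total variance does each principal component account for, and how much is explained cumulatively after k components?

Step 1 — total variance = trace(Sigma) = Σ λ_i = 35 + 10 = 45.

Step 2 — fraction explained by component i = λ_i / Σ λ:
  PC1: 35/45 = 0.7778
  PC2: 10/45 = 0.2222

Step 3 — cumulative fraction after k components = (λ_1 + ... + λ_k) / Σ λ:
  k = 1: 35/45 = 0.7778
  k = 2: (35 + 10)/45 = 45/45 = 1

Summary (fraction, with percent):

explained: PC1 0.7778 (77.78%), PC2 0.2222 (22.22%);  cumulative: 0.7778, 1


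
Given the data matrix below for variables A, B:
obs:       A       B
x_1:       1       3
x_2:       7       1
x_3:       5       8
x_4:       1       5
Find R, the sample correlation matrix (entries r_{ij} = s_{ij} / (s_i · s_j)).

Step 1 — column means:
  mean(A) = (1 + 7 + 5 + 1) / 4 = 14/4 = 3.5
  mean(B) = (3 + 1 + 8 + 5) / 4 = 17/4 = 4.25

Step 2 — sample variances and covariances s[i,j] = (1/(n-1)) · Σ_k (x_{k,i} - mean_i) · (x_{k,j} - mean_j), with n-1 = 3:
  s[A,A] = ((-2.5)·(-2.5) + (3.5)·(3.5) + (1.5)·(1.5) + (-2.5)·(-2.5)) / 3 = 27/3 = 9
  s[A,B] = ((-2.5)·(-1.25) + (3.5)·(-3.25) + (1.5)·(3.75) + (-2.5)·(0.75)) / 3 = -4.5/3 = -1.5
  s[B,B] = ((-1.25)·(-1.25) + (-3.25)·(-3.25) + (3.75)·(3.75) + (0.75)·(0.75)) / 3 = 26.75/3 = 8.9167
  Sample standard deviations s_i = √(s[i,i]):
  s(A) = √(9) = 3
  s(B) = √(8.9167) = 2.9861

Step 3 — r_{ij} = s_{ij} / (s_i · s_j):
  r[A,A] = 1 (diagonal).
  r[A,B] = -1.5 / (3 · 2.9861) = -1.5 / 8.9582 = -0.1674
  r[B,B] = 1 (diagonal).

R is symmetric with unit diagonal. Assembling:

R = [[1, -0.1674],
 [-0.1674, 1]]


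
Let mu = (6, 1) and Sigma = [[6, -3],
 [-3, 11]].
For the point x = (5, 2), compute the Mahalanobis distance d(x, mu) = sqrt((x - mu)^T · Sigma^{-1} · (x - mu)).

Step 1 — centre the observation: (x - mu) = (-1, 1).

Step 2 — invert Sigma. det(Sigma) = 6·11 - (-3)² = 57.
  Sigma^{-1} = (1/det) · [[d, -b], [-b, a]] = [[0.193, 0.0526],
 [0.0526, 0.1053]].

Step 3 — form the quadratic (x - mu)^T · Sigma^{-1} · (x - mu):
  Sigma^{-1} · (x - mu) = (-0.1404, 0.0526).
  (x - mu)^T · [Sigma^{-1} · (x - mu)] = (-1)·(-0.1404) + (1)·(0.0526) = 0.193.

Step 4 — take square root: d = √(0.193) ≈ 0.4393.

d(x, mu) = √(0.193) ≈ 0.4393


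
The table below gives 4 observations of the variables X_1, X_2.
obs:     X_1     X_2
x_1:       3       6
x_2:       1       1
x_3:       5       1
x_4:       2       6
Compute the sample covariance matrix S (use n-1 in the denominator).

Step 1 — column means:
  mean(X_1) = (3 + 1 + 5 + 2) / 4 = 11/4 = 2.75
  mean(X_2) = (6 + 1 + 1 + 6) / 4 = 14/4 = 3.5

Step 2 — sample covariance S[i,j] = (1/(n-1)) · Σ_k (x_{k,i} - mean_i) · (x_{k,j} - mean_j), with n-1 = 3.
  S[X_1,X_1] = ((0.25)·(0.25) + (-1.75)·(-1.75) + (2.25)·(2.25) + (-0.75)·(-0.75)) / 3 = 8.75/3 = 2.9167
  S[X_1,X_2] = ((0.25)·(2.5) + (-1.75)·(-2.5) + (2.25)·(-2.5) + (-0.75)·(2.5)) / 3 = -2.5/3 = -0.8333
  S[X_2,X_2] = ((2.5)·(2.5) + (-2.5)·(-2.5) + (-2.5)·(-2.5) + (2.5)·(2.5)) / 3 = 25/3 = 8.3333

S is symmetric (S[j,i] = S[i,j]). Assembling:

S = [[2.9167, -0.8333],
 [-0.8333, 8.3333]]


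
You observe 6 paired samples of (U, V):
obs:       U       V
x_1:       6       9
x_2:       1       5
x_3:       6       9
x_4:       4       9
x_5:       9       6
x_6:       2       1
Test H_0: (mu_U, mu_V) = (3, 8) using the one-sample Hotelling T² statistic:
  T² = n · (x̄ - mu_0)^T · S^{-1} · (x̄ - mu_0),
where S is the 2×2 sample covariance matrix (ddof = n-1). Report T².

Step 1 — sample mean vector:
  mean(U) = (6 + 1 + 6 + 4 + 9 + 2) / 6 = 28/6 = 4.6667
  mean(V) = (9 + 5 + 9 + 9 + 6 + 1) / 6 = 39/6 = 6.5
  x̄ = (4.6667, 6.5),  deviation x̄ - mu_0 = (4.6667, 6.5) - (3, 8) = (1.6667, -1.5).

Step 2 — sample covariance matrix, S[i,j] = (1/(n-1)) · Σ_k (x_{k,i} - mean_i) · (x_{k,j} - mean_j), divisor n-1 = 5:
  S[U,U] = ((1.3333)·(1.3333) + (-3.6667)·(-3.6667) + (1.3333)·(1.3333) + (-0.6667)·(-0.6667) + (4.3333)·(4.3333) + (-2.6667)·(-2.6667)) / 5 = 43.3333/5 = 8.6667
  S[U,V] = ((1.3333)·(2.5) + (-3.6667)·(-1.5) + (1.3333)·(2.5) + (-0.6667)·(2.5) + (4.3333)·(-0.5) + (-2.6667)·(-5.5)) / 5 = 23/5 = 4.6
  S[V,V] = ((2.5)·(2.5) + (-1.5)·(-1.5) + (2.5)·(2.5) + (2.5)·(2.5) + (-0.5)·(-0.5) + (-5.5)·(-5.5)) / 5 = 51.5/5 = 10.3
  S = [[8.6667, 4.6],
 [4.6, 10.3]].

Step 3 — invert S. det(S) = 8.6667·10.3 - (4.6)² = 68.1067.
  S^{-1} = (1/det) · [[d, -b], [-b, a]] = [[0.1512, -0.0675],
 [-0.0675, 0.1273]].

Step 4 — quadratic form (x̄ - mu_0)^T · S^{-1} · (x̄ - mu_0):
  S^{-1} · (x̄ - mu_0) = (0.3534, -0.3034),
  (x̄ - mu_0)^T · [...] = (1.6667)·(0.3534) + (-1.5)·(-0.3034) = 1.0441.

Step 5 — scale by n: T² = 6 · 1.0441 = 6.2647.

T² ≈ 6.2647


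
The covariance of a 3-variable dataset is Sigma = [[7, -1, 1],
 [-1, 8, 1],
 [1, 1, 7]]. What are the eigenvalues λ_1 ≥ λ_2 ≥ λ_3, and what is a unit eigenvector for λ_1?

Step 1 — characteristic polynomial p(λ) = det(λI - Sigma) = λ³ - tr·λ² + c_1·λ - det, where tr = trace, c_1 = sum of the principal 2×2 minors, det = det(Sigma):
  tr = 7 + 8 + 7 = 22,
  c_1 = (7·8 - (-1)²) + (7·7 - (1)²) + (8·7 - (1)²) = 55 + 48 + 55 = 158,
  det = 7·(8·7 - (1)²) - (-1)·((-1)·7 - (1)·(1)) + (1)·((-1)·(1) - 8·(1)) = 7·(55) - (-1)·(-8) + (1)·(-9) = 368.
  So p(λ) = λ³ - 22λ² + 158λ - 368.
Step 2 — look for an integer root (rational root theorem: any rational root is an integer divisor of 368). Testing λ = 8:
  p(8) = 512 - 1408 + 1264 - 368 = 0  ✓
  Dividing out (λ - 8): p(λ) = (λ - 8)(λ² - 14λ + 46).
Step 3 — remaining eigenvalues from the quadratic λ² - 14λ + 46 = 0:
  Δ = 14² - 4·46 = 196 - 184 = 12,  λ = (14 ± √12)/2 = (14 ± 3.4641)/2 ≈ 8.7321 or 5.2679.
  Sorted: λ_1 = 8.7321,  λ_2 = 8,  λ_3 = 5.2679  (check: sum = 22 = tr ✓).

Step 4 — unit eigenvector for λ_1 ≈ 8.7321: v spans the null space of (Sigma - λ_1 I), whose rows are
  r_1 = (-1.7321, -1, 1),  r_2 = (-1, -0.7321, 1),  r_3 = (1, 1, -1.7321).
  v is orthogonal to every row, so take v ∝ r_1 × r_2 = ((-1)·(1) - (1)·(-0.7321), (1)·(-1) - (-1.7321)·(1), (-1.7321)·(-0.7321) - (-1)·(-1)) ≈ (-0.2679, 0.7321, 0.2679).
  Rescale (multiply by -1 so the first nonzero entry is positive): u = (0.2679, -0.7321, -0.2679).
  ||u|| = √((0.2679)² + (-0.7321)² + (-0.2679)²) = √(0.6795) ≈ 0.8243,  v_1 = u/||u|| ≈ (0.3251, -0.8881, -0.3251) (||v_1|| = 1).

λ_1 = 8.7321,  λ_2 = 8,  λ_3 = 5.2679;  v_1 ≈ (0.3251, -0.8881, -0.3251)


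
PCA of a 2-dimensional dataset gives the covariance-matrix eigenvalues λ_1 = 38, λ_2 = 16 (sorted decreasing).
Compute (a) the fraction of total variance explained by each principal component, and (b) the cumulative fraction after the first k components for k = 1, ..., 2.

Step 1 — total variance = trace(Sigma) = Σ λ_i = 38 + 16 = 54.

Step 2 — fraction explained by component i = λ_i / Σ λ:
  PC1: 38/54 = 0.7037
  PC2: 16/54 = 0.2963

Step 3 — cumulative fraction after k components = (λ_1 + ... + λ_k) / Σ λ:
  k = 1: 38/54 = 0.7037
  k = 2: (38 + 16)/54 = 54/54 = 1

Summary (fraction, with percent):

explained: PC1 0.7037 (70.37%), PC2 0.2963 (29.63%);  cumulative: 0.7037, 1


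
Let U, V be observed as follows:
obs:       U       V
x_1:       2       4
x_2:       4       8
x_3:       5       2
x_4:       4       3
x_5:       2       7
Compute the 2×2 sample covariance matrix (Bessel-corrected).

Step 1 — column means:
  mean(U) = (2 + 4 + 5 + 4 + 2) / 5 = 17/5 = 3.4
  mean(V) = (4 + 8 + 2 + 3 + 7) / 5 = 24/5 = 4.8

Step 2 — sample covariance S[i,j] = (1/(n-1)) · Σ_k (x_{k,i} - mean_i) · (x_{k,j} - mean_j), with n-1 = 4.
  S[U,U] = ((-1.4)·(-1.4) + (0.6)·(0.6) + (1.6)·(1.6) + (0.6)·(0.6) + (-1.4)·(-1.4)) / 4 = 7.2/4 = 1.8
  S[U,V] = ((-1.4)·(-0.8) + (0.6)·(3.2) + (1.6)·(-2.8) + (0.6)·(-1.8) + (-1.4)·(2.2)) / 4 = -5.6/4 = -1.4
  S[V,V] = ((-0.8)·(-0.8) + (3.2)·(3.2) + (-2.8)·(-2.8) + (-1.8)·(-1.8) + (2.2)·(2.2)) / 4 = 26.8/4 = 6.7

S is symmetric (S[j,i] = S[i,j]). Assembling:

S = [[1.8, -1.4],
 [-1.4, 6.7]]


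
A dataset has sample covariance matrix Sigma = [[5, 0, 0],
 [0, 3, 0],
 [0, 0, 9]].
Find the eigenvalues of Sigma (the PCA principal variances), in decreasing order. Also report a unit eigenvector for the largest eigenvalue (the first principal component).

Step 1 — characteristic polynomial p(λ) = det(λI - Sigma) = λ³ - tr·λ² + c_1·λ - det, where tr = trace, c_1 = sum of the principal 2×2 minors, det = det(Sigma):
  tr = 5 + 3 + 9 = 17,
  c_1 = (5·3 - (0)²) + (5·9 - (0)²) + (3·9 - (0)²) = 15 + 45 + 27 = 87,
  det = 5·(3·9 - (0)²) - (0)·((0)·9 - (0)·(0)) + (0)·((0)·(0) - 3·(0)) = 5·(27) - (0)·(0) + (0)·(0) = 135.
  So p(λ) = λ³ - 17λ² + 87λ - 135.
Step 2 — look for an integer root (rational root theorem: any rational root is an integer divisor of 135). Testing λ = 3:
  p(3) = 27 - 153 + 261 - 135 = 0  ✓
  Dividing out (λ - 3): p(λ) = (λ - 3)(λ² - 14λ + 45).
Step 3 — remaining eigenvalues from the quadratic λ² - 14λ + 45 = 0:
  Δ = 14² - 4·45 = 196 - 180 = 16,  λ = (14 ± √16)/2 = (14 ± 4)/2 = 9 or 5.
  Sorted: λ_1 = 9,  λ_2 = 5,  λ_3 = 3  (check: sum = 17 = tr ✓).

Step 4 — unit eigenvector for λ_1 = 9: v spans the null space of (Sigma - λ_1 I), whose rows are
  r_1 = (-4, 0, 0),  r_2 = (0, -6, 0),  r_3 = (0, 0, 0).
  v is orthogonal to every row, so take v ∝ r_1 × r_2 = ((0)·(0) - (0)·(-6), (0)·(0) - (-4)·(0), (-4)·(-6) - (0)·(0)) = (0, 0, 24).
  Rescale (divide by 24): u = (0, 0, 1).
  ||u|| = √((0)² + (0)² + (1)²) = √(1) = 1,  v_1 = u/||u|| ≈ (0, 0, 1) (||v_1|| = 1).

λ_1 = 9,  λ_2 = 5,  λ_3 = 3;  v_1 ≈ (0, 0, 1)


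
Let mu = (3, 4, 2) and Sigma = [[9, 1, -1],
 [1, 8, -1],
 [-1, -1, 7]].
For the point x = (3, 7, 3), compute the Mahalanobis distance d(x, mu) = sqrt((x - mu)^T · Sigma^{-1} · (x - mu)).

Step 1 — centre the observation: (x - mu) = (0, 3, 1).

Step 2 — invert Sigma (cofactor / det for 3×3, or solve directly):
  Sigma^{-1} = [[0.1141, -0.0124, 0.0145],
 [-0.0124, 0.1286, 0.0166],
 [0.0145, 0.0166, 0.1473]].

Step 3 — form the quadratic (x - mu)^T · Sigma^{-1} · (x - mu):
  Sigma^{-1} · (x - mu) = (-0.0228, 0.4025, 0.1971).
  (x - mu)^T · [Sigma^{-1} · (x - mu)] = (0)·(-0.0228) + (3)·(0.4025) + (1)·(0.1971) = 1.4046.

Step 4 — take square root: d = √(1.4046) ≈ 1.1851.

d(x, mu) = √(1.4046) ≈ 1.1851


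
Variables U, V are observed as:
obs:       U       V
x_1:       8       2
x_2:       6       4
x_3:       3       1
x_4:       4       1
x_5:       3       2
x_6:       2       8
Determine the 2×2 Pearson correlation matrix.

Step 1 — column means:
  mean(U) = (8 + 6 + 3 + 4 + 3 + 2) / 6 = 26/6 = 4.3333
  mean(V) = (2 + 4 + 1 + 1 + 2 + 8) / 6 = 18/6 = 3

Step 2 — sample variances and covariances s[i,j] = (1/(n-1)) · Σ_k (x_{k,i} - mean_i) · (x_{k,j} - mean_j), with n-1 = 5:
  s[U,U] = ((3.6667)·(3.6667) + (1.6667)·(1.6667) + (-1.3333)·(-1.3333) + (-0.3333)·(-0.3333) + (-1.3333)·(-1.3333) + (-2.3333)·(-2.3333)) / 5 = 25.3333/5 = 5.0667
  s[U,V] = ((3.6667)·(-1) + (1.6667)·(1) + (-1.3333)·(-2) + (-0.3333)·(-2) + (-1.3333)·(-1) + (-2.3333)·(5)) / 5 = -9/5 = -1.8
  s[V,V] = ((-1)·(-1) + (1)·(1) + (-2)·(-2) + (-2)·(-2) + (-1)·(-1) + (5)·(5)) / 5 = 36/5 = 7.2
  Sample standard deviations s_i = √(s[i,i]):
  s(U) = √(5.0667) = 2.2509
  s(V) = √(7.2) = 2.6833

Step 3 — r_{ij} = s_{ij} / (s_i · s_j):
  r[U,U] = 1 (diagonal).
  r[U,V] = -1.8 / (2.2509 · 2.6833) = -1.8 / 6.0399 = -0.298
  r[V,V] = 1 (diagonal).

R is symmetric with unit diagonal. Assembling:

R = [[1, -0.298],
 [-0.298, 1]]


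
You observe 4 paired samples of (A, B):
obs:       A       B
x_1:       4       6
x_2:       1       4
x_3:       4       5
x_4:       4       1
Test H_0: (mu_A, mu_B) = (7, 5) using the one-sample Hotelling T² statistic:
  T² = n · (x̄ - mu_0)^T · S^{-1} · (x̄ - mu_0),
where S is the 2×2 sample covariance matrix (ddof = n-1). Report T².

Step 1 — sample mean vector:
  mean(A) = (4 + 1 + 4 + 4) / 4 = 13/4 = 3.25
  mean(B) = (6 + 4 + 5 + 1) / 4 = 16/4 = 4
  x̄ = (3.25, 4),  deviation x̄ - mu_0 = (3.25, 4) - (7, 5) = (-3.75, -1).

Step 2 — sample covariance matrix, S[i,j] = (1/(n-1)) · Σ_k (x_{k,i} - mean_i) · (x_{k,j} - mean_j), divisor n-1 = 3:
  S[A,A] = ((0.75)·(0.75) + (-2.25)·(-2.25) + (0.75)·(0.75) + (0.75)·(0.75)) / 3 = 6.75/3 = 2.25
  S[A,B] = ((0.75)·(2) + (-2.25)·(0) + (0.75)·(1) + (0.75)·(-3)) / 3 = 0/3 = 0
  S[B,B] = ((2)·(2) + (0)·(0) + (1)·(1) + (-3)·(-3)) / 3 = 14/3 = 4.6667
  S = [[2.25, 0],
 [0, 4.6667]].

Step 3 — invert S. det(S) = 2.25·4.6667 - (0)² = 10.5.
  S^{-1} = (1/det) · [[d, -b], [-b, a]] = [[0.4444, 0],
 [0, 0.2143]].

Step 4 — quadratic form (x̄ - mu_0)^T · S^{-1} · (x̄ - mu_0):
  S^{-1} · (x̄ - mu_0) = (-1.6667, -0.2143),
  (x̄ - mu_0)^T · [...] = (-3.75)·(-1.6667) + (-1)·(-0.2143) = 6.4643.

Step 5 — scale by n: T² = 4 · 6.4643 = 25.8571.

T² ≈ 25.8571


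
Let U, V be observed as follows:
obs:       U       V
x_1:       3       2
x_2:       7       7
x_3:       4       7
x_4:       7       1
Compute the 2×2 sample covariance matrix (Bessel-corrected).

Step 1 — column means:
  mean(U) = (3 + 7 + 4 + 7) / 4 = 21/4 = 5.25
  mean(V) = (2 + 7 + 7 + 1) / 4 = 17/4 = 4.25

Step 2 — sample covariance S[i,j] = (1/(n-1)) · Σ_k (x_{k,i} - mean_i) · (x_{k,j} - mean_j), with n-1 = 3.
  S[U,U] = ((-2.25)·(-2.25) + (1.75)·(1.75) + (-1.25)·(-1.25) + (1.75)·(1.75)) / 3 = 12.75/3 = 4.25
  S[U,V] = ((-2.25)·(-2.25) + (1.75)·(2.75) + (-1.25)·(2.75) + (1.75)·(-3.25)) / 3 = 0.75/3 = 0.25
  S[V,V] = ((-2.25)·(-2.25) + (2.75)·(2.75) + (2.75)·(2.75) + (-3.25)·(-3.25)) / 3 = 30.75/3 = 10.25

S is symmetric (S[j,i] = S[i,j]). Assembling:

S = [[4.25, 0.25],
 [0.25, 10.25]]


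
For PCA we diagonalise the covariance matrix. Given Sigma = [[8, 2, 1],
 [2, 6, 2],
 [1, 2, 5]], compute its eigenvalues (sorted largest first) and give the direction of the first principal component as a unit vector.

Step 1 — characteristic polynomial p(λ) = det(λI - Sigma) = λ³ - tr·λ² + c_1·λ - det, where tr = trace, c_1 = sum of the principal 2×2 minors, det = det(Sigma):
  tr = 8 + 6 + 5 = 19,
  c_1 = (8·6 - (2)²) + (8·5 - (1)²) + (6·5 - (2)²) = 44 + 39 + 26 = 109,
  det = 8·(6·5 - (2)²) - (2)·((2)·5 - (2)·(1)) + (1)·((2)·(2) - 6·(1)) = 8·(26) - (2)·(8) + (1)·(-2) = 190.
  So p(λ) = λ³ - 19λ² + 109λ - 190.
Step 2 — look for an integer root (rational root theorem: any rational root is an integer divisor of 190). Testing λ = 10:
  p(10) = 1000 - 1900 + 1090 - 190 = 0  ✓
  Dividing out (λ - 10): p(λ) = (λ - 10)(λ² - 9λ + 19).
Step 3 — remaining eigenvalues from the quadratic λ² - 9λ + 19 = 0:
  Δ = 9² - 4·19 = 81 - 76 = 5,  λ = (9 ± √5)/2 = (9 ± 2.2361)/2 ≈ 5.618 or 3.382.
  Sorted: λ_1 = 10,  λ_2 = 5.618,  λ_3 = 3.382  (check: sum = 19 = tr ✓).

Step 4 — unit eigenvector for λ_1 = 10: v spans the null space of (Sigma - λ_1 I), whose rows are
  r_1 = (-2, 2, 1),  r_2 = (2, -4, 2),  r_3 = (1, 2, -5).
  v is orthogonal to every row, so take v ∝ r_1 × r_2 = ((2)·(2) - (1)·(-4), (1)·(2) - (-2)·(2), (-2)·(-4) - (2)·(2)) = (8, 6, 4).
  Rescale (divide by 2): u = (4, 3, 2).
  ||u|| = √((4)² + (3)² + (2)²) = √(29) ≈ 5.3852,  v_1 = u/||u|| ≈ (0.7428, 0.5571, 0.3714) (||v_1|| = 1).

λ_1 = 10,  λ_2 = 5.618,  λ_3 = 3.382;  v_1 ≈ (0.7428, 0.5571, 0.3714)


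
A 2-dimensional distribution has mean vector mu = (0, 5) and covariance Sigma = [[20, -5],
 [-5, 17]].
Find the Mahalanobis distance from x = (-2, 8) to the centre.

Step 1 — centre the observation: (x - mu) = (-2, 3).

Step 2 — invert Sigma. det(Sigma) = 20·17 - (-5)² = 315.
  Sigma^{-1} = (1/det) · [[d, -b], [-b, a]] = [[0.054, 0.0159],
 [0.0159, 0.0635]].

Step 3 — form the quadratic (x - mu)^T · Sigma^{-1} · (x - mu):
  Sigma^{-1} · (x - mu) = (-0.0603, 0.1587).
  (x - mu)^T · [Sigma^{-1} · (x - mu)] = (-2)·(-0.0603) + (3)·(0.1587) = 0.5968.

Step 4 — take square root: d = √(0.5968) ≈ 0.7725.

d(x, mu) = √(0.5968) ≈ 0.7725


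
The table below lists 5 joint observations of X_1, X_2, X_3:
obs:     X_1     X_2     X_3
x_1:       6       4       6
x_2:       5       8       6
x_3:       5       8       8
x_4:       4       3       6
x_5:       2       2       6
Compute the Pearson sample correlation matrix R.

Step 1 — column means:
  mean(X_1) = (6 + 5 + 5 + 4 + 2) / 5 = 22/5 = 4.4
  mean(X_2) = (4 + 8 + 8 + 3 + 2) / 5 = 25/5 = 5
  mean(X_3) = (6 + 6 + 8 + 6 + 6) / 5 = 32/5 = 6.4

Step 2 — sample variances and covariances s[i,j] = (1/(n-1)) · Σ_k (x_{k,i} - mean_i) · (x_{k,j} - mean_j), with n-1 = 4:
  s[X_1,X_1] = ((1.6)·(1.6) + (0.6)·(0.6) + (0.6)·(0.6) + (-0.4)·(-0.4) + (-2.4)·(-2.4)) / 4 = 9.2/4 = 2.3
  s[X_1,X_2] = ((1.6)·(-1) + (0.6)·(3) + (0.6)·(3) + (-0.4)·(-2) + (-2.4)·(-3)) / 4 = 10/4 = 2.5
  s[X_1,X_3] = ((1.6)·(-0.4) + (0.6)·(-0.4) + (0.6)·(1.6) + (-0.4)·(-0.4) + (-2.4)·(-0.4)) / 4 = 1.2/4 = 0.3
  s[X_2,X_2] = ((-1)·(-1) + (3)·(3) + (3)·(3) + (-2)·(-2) + (-3)·(-3)) / 4 = 32/4 = 8
  s[X_2,X_3] = ((-1)·(-0.4) + (3)·(-0.4) + (3)·(1.6) + (-2)·(-0.4) + (-3)·(-0.4)) / 4 = 6/4 = 1.5
  s[X_3,X_3] = ((-0.4)·(-0.4) + (-0.4)·(-0.4) + (1.6)·(1.6) + (-0.4)·(-0.4) + (-0.4)·(-0.4)) / 4 = 3.2/4 = 0.8
  Sample standard deviations s_i = √(s[i,i]):
  s(X_1) = √(2.3) = 1.5166
  s(X_2) = √(8) = 2.8284
  s(X_3) = √(0.8) = 0.8944

Step 3 — r_{ij} = s_{ij} / (s_i · s_j):
  r[X_1,X_1] = 1 (diagonal).
  r[X_1,X_2] = 2.5 / (1.5166 · 2.8284) = 2.5 / 4.2895 = 0.5828
  r[X_1,X_3] = 0.3 / (1.5166 · 0.8944) = 0.3 / 1.3565 = 0.2212
  r[X_2,X_2] = 1 (diagonal).
  r[X_2,X_3] = 1.5 / (2.8284 · 0.8944) = 1.5 / 2.5298 = 0.5929
  r[X_3,X_3] = 1 (diagonal).

R is symmetric with unit diagonal. Assembling:

R = [[1, 0.5828, 0.2212],
 [0.5828, 1, 0.5929],
 [0.2212, 0.5929, 1]]


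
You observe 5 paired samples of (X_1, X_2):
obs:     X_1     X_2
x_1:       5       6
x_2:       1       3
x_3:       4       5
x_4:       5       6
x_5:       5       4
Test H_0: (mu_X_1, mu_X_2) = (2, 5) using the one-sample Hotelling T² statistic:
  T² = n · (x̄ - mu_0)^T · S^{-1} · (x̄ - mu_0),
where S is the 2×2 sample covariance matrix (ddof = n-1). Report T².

Step 1 — sample mean vector:
  mean(X_1) = (5 + 1 + 4 + 5 + 5) / 5 = 20/5 = 4
  mean(X_2) = (6 + 3 + 5 + 6 + 4) / 5 = 24/5 = 4.8
  x̄ = (4, 4.8),  deviation x̄ - mu_0 = (4, 4.8) - (2, 5) = (2, -0.2).

Step 2 — sample covariance matrix, S[i,j] = (1/(n-1)) · Σ_k (x_{k,i} - mean_i) · (x_{k,j} - mean_j), divisor n-1 = 4:
  S[X_1,X_1] = ((1)·(1) + (-3)·(-3) + (0)·(0) + (1)·(1) + (1)·(1)) / 4 = 12/4 = 3
  S[X_1,X_2] = ((1)·(1.2) + (-3)·(-1.8) + (0)·(0.2) + (1)·(1.2) + (1)·(-0.8)) / 4 = 7/4 = 1.75
  S[X_2,X_2] = ((1.2)·(1.2) + (-1.8)·(-1.8) + (0.2)·(0.2) + (1.2)·(1.2) + (-0.8)·(-0.8)) / 4 = 6.8/4 = 1.7
  S = [[3, 1.75],
 [1.75, 1.7]].

Step 3 — invert S. det(S) = 3·1.7 - (1.75)² = 2.0375.
  S^{-1} = (1/det) · [[d, -b], [-b, a]] = [[0.8344, -0.8589],
 [-0.8589, 1.4724]].

Step 4 — quadratic form (x̄ - mu_0)^T · S^{-1} · (x̄ - mu_0):
  S^{-1} · (x̄ - mu_0) = (1.8405, -2.0123),
  (x̄ - mu_0)^T · [...] = (2)·(1.8405) + (-0.2)·(-2.0123) = 4.0834.

Step 5 — scale by n: T² = 5 · 4.0834 = 20.4172.

T² ≈ 20.4172


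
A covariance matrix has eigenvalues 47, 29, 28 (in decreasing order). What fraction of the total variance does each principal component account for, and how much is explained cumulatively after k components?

Step 1 — total variance = trace(Sigma) = Σ λ_i = 47 + 29 + 28 = 104.

Step 2 — fraction explained by component i = λ_i / Σ λ:
  PC1: 47/104 = 0.4519
  PC2: 29/104 = 0.2788
  PC3: 28/104 = 0.2692

Step 3 — cumulative fraction after k components = (λ_1 + ... + λ_k) / Σ λ:
  k = 1: 47/104 = 0.4519
  k = 2: (47 + 29)/104 = 76/104 = 0.7308
  k = 3: (47 + 29 + 28)/104 = 104/104 = 1

Summary (fraction, with percent):

explained: PC1 0.4519 (45.19%), PC2 0.2788 (27.88%), PC3 0.2692 (26.92%);  cumulative: 0.4519, 0.7308, 1


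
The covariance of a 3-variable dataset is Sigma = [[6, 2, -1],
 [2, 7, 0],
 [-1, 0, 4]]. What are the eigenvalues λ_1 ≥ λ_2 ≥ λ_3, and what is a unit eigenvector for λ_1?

Step 1 — characteristic polynomial p(λ) = det(λI - Sigma) = λ³ - tr·λ² + c_1·λ - det, where tr = trace, c_1 = sum of the principal 2×2 minors, det = det(Sigma):
  tr = 6 + 7 + 4 = 17,
  c_1 = (6·7 - (2)²) + (6·4 - (-1)²) + (7·4 - (0)²) = 38 + 23 + 28 = 89,
  det = 6·(7·4 - (0)²) - (2)·((2)·4 - (0)·(-1)) + (-1)·((2)·(0) - 7·(-1)) = 6·(28) - (2)·(8) + (-1)·(7) = 145.
  So p(λ) = λ³ - 17λ² + 89λ - 145.
Step 2 — look for an integer root (rational root theorem: any rational root is an integer divisor of 145). Testing λ = 5:
  p(5) = 125 - 425 + 445 - 145 = 0  ✓
  Dividing out (λ - 5): p(λ) = (λ - 5)(λ² - 12λ + 29).
Step 3 — remaining eigenvalues from the quadratic λ² - 12λ + 29 = 0:
  Δ = 12² - 4·29 = 144 - 116 = 28,  λ = (12 ± √28)/2 = (12 ± 5.2915)/2 ≈ 8.6458 or 3.3542.
  Sorted: λ_1 = 8.6458,  λ_2 = 5,  λ_3 = 3.3542  (check: sum = 17 = tr ✓).

Step 4 — unit eigenvector for λ_1 ≈ 8.6458: v spans the null space of (Sigma - λ_1 I), whose rows are
  r_1 = (-2.6458, 2, -1),  r_2 = (2, -1.6458, 0),  r_3 = (-1, 0, -4.6458).
  v is orthogonal to every row, so take v ∝ r_1 × r_2 = ((2)·(0) - (-1)·(-1.6458), (-1)·(2) - (-2.6458)·(0), (-2.6458)·(-1.6458) - (2)·(2)) ≈ (-1.6458, -2, 0.3542).
  Rescale (multiply by -1 so the first nonzero entry is positive): u = (1.6458, 2, -0.3542).
  ||u|| = √((1.6458)² + (2)² + (-0.3542)²) = √(6.834) ≈ 2.6142,  v_1 = u/||u|| ≈ (0.6295, 0.7651, -0.1355) (||v_1|| = 1).

λ_1 = 8.6458,  λ_2 = 5,  λ_3 = 3.3542;  v_1 ≈ (0.6295, 0.7651, -0.1355)


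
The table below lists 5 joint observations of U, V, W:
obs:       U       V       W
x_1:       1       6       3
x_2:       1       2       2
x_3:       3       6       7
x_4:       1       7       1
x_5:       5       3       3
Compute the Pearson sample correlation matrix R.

Step 1 — column means:
  mean(U) = (1 + 1 + 3 + 1 + 5) / 5 = 11/5 = 2.2
  mean(V) = (6 + 2 + 6 + 7 + 3) / 5 = 24/5 = 4.8
  mean(W) = (3 + 2 + 7 + 1 + 3) / 5 = 16/5 = 3.2

Step 2 — sample variances and covariances s[i,j] = (1/(n-1)) · Σ_k (x_{k,i} - mean_i) · (x_{k,j} - mean_j), with n-1 = 4:
  s[U,U] = ((-1.2)·(-1.2) + (-1.2)·(-1.2) + (0.8)·(0.8) + (-1.2)·(-1.2) + (2.8)·(2.8)) / 4 = 12.8/4 = 3.2
  s[U,V] = ((-1.2)·(1.2) + (-1.2)·(-2.8) + (0.8)·(1.2) + (-1.2)·(2.2) + (2.8)·(-1.8)) / 4 = -4.8/4 = -1.2
  s[U,W] = ((-1.2)·(-0.2) + (-1.2)·(-1.2) + (0.8)·(3.8) + (-1.2)·(-2.2) + (2.8)·(-0.2)) / 4 = 6.8/4 = 1.7
  s[V,V] = ((1.2)·(1.2) + (-2.8)·(-2.8) + (1.2)·(1.2) + (2.2)·(2.2) + (-1.8)·(-1.8)) / 4 = 18.8/4 = 4.7
  s[V,W] = ((1.2)·(-0.2) + (-2.8)·(-1.2) + (1.2)·(3.8) + (2.2)·(-2.2) + (-1.8)·(-0.2)) / 4 = 3.2/4 = 0.8
  s[W,W] = ((-0.2)·(-0.2) + (-1.2)·(-1.2) + (3.8)·(3.8) + (-2.2)·(-2.2) + (-0.2)·(-0.2)) / 4 = 20.8/4 = 5.2
  Sample standard deviations s_i = √(s[i,i]):
  s(U) = √(3.2) = 1.7889
  s(V) = √(4.7) = 2.1679
  s(W) = √(5.2) = 2.2804

Step 3 — r_{ij} = s_{ij} / (s_i · s_j):
  r[U,U] = 1 (diagonal).
  r[U,V] = -1.2 / (1.7889 · 2.1679) = -1.2 / 3.8781 = -0.3094
  r[U,W] = 1.7 / (1.7889 · 2.2804) = 1.7 / 4.0792 = 0.4167
  r[V,V] = 1 (diagonal).
  r[V,W] = 0.8 / (2.1679 · 2.2804) = 0.8 / 4.9437 = 0.1618
  r[W,W] = 1 (diagonal).

R is symmetric with unit diagonal. Assembling:

R = [[1, -0.3094, 0.4167],
 [-0.3094, 1, 0.1618],
 [0.4167, 0.1618, 1]]


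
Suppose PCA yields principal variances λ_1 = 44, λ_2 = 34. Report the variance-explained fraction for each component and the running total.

Step 1 — total variance = trace(Sigma) = Σ λ_i = 44 + 34 = 78.

Step 2 — fraction explained by component i = λ_i / Σ λ:
  PC1: 44/78 = 0.5641
  PC2: 34/78 = 0.4359

Step 3 — cumulative fraction after k components = (λ_1 + ... + λ_k) / Σ λ:
  k = 1: 44/78 = 0.5641
  k = 2: (44 + 34)/78 = 78/78 = 1

Summary (fraction, with percent):

explained: PC1 0.5641 (56.41%), PC2 0.4359 (43.59%);  cumulative: 0.5641, 1


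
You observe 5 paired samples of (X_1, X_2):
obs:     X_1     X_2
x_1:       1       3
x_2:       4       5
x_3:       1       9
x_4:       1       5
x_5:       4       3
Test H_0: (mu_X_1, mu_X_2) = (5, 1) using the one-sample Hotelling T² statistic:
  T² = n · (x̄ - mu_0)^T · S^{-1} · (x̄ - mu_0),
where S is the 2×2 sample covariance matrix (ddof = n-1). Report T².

Step 1 — sample mean vector:
  mean(X_1) = (1 + 4 + 1 + 1 + 4) / 5 = 11/5 = 2.2
  mean(X_2) = (3 + 5 + 9 + 5 + 3) / 5 = 25/5 = 5
  x̄ = (2.2, 5),  deviation x̄ - mu_0 = (2.2, 5) - (5, 1) = (-2.8, 4).

Step 2 — sample covariance matrix, S[i,j] = (1/(n-1)) · Σ_k (x_{k,i} - mean_i) · (x_{k,j} - mean_j), divisor n-1 = 4:
  S[X_1,X_1] = ((-1.2)·(-1.2) + (1.8)·(1.8) + (-1.2)·(-1.2) + (-1.2)·(-1.2) + (1.8)·(1.8)) / 4 = 10.8/4 = 2.7
  S[X_1,X_2] = ((-1.2)·(-2) + (1.8)·(0) + (-1.2)·(4) + (-1.2)·(0) + (1.8)·(-2)) / 4 = -6/4 = -1.5
  S[X_2,X_2] = ((-2)·(-2) + (0)·(0) + (4)·(4) + (0)·(0) + (-2)·(-2)) / 4 = 24/4 = 6
  S = [[2.7, -1.5],
 [-1.5, 6]].

Step 3 — invert S. det(S) = 2.7·6 - (-1.5)² = 13.95.
  S^{-1} = (1/det) · [[d, -b], [-b, a]] = [[0.4301, 0.1075],
 [0.1075, 0.1935]].

Step 4 — quadratic form (x̄ - mu_0)^T · S^{-1} · (x̄ - mu_0):
  S^{-1} · (x̄ - mu_0) = (-0.7742, 0.4731),
  (x̄ - mu_0)^T · [...] = (-2.8)·(-0.7742) + (4)·(0.4731) = 4.0602.

Step 5 — scale by n: T² = 5 · 4.0602 = 20.3011.

T² ≈ 20.3011


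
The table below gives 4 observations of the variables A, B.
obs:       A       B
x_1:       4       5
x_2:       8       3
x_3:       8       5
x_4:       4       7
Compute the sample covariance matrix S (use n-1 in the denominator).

Step 1 — column means:
  mean(A) = (4 + 8 + 8 + 4) / 4 = 24/4 = 6
  mean(B) = (5 + 3 + 5 + 7) / 4 = 20/4 = 5

Step 2 — sample covariance S[i,j] = (1/(n-1)) · Σ_k (x_{k,i} - mean_i) · (x_{k,j} - mean_j), with n-1 = 3.
  S[A,A] = ((-2)·(-2) + (2)·(2) + (2)·(2) + (-2)·(-2)) / 3 = 16/3 = 5.3333
  S[A,B] = ((-2)·(0) + (2)·(-2) + (2)·(0) + (-2)·(2)) / 3 = -8/3 = -2.6667
  S[B,B] = ((0)·(0) + (-2)·(-2) + (0)·(0) + (2)·(2)) / 3 = 8/3 = 2.6667

S is symmetric (S[j,i] = S[i,j]). Assembling:

S = [[5.3333, -2.6667],
 [-2.6667, 2.6667]]


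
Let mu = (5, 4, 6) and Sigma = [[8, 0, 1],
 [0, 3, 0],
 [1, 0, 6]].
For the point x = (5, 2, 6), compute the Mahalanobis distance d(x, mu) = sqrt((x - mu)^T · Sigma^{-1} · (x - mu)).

Step 1 — centre the observation: (x - mu) = (0, -2, 0).

Step 2 — invert Sigma (cofactor / det for 3×3, or solve directly):
  Sigma^{-1} = [[0.1277, 0, -0.0213],
 [0, 0.3333, 0],
 [-0.0213, 0, 0.1702]].

Step 3 — form the quadratic (x - mu)^T · Sigma^{-1} · (x - mu):
  Sigma^{-1} · (x - mu) = (0, -0.6667, 0).
  (x - mu)^T · [Sigma^{-1} · (x - mu)] = (0)·(0) + (-2)·(-0.6667) + (0)·(0) = 1.3333.

Step 4 — take square root: d = √(1.3333) ≈ 1.1547.

d(x, mu) = √(1.3333) ≈ 1.1547
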